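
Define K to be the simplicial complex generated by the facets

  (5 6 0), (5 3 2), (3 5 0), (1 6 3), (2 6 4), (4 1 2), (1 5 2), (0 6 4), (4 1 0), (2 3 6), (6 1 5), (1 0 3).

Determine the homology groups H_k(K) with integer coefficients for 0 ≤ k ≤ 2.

Fix the vertex order 0 < 1 < 2 < 3 < 4 < 5 < 6 and write every simplex with vertices in increasing order. Then dim K = 2 and the simplices of K are:

  0-simplices (7): [0], [1], [2], [3], [4], [5], [6]
  1-simplices (18): [0,1], [0,3], [0,4], [0,5], [0,6], [1,2], [1,3], [1,4], [1,5], [1,6], [2,3], [2,4], [2,5], [2,6], [3,5], [3,6], [4,6], [5,6]
  2-simplices (12): [0,1,3], [0,1,4], [0,3,5], [0,4,6], [0,5,6], [1,2,4], [1,2,5], [1,3,6], [1,5,6], [2,3,5], [2,3,6], [2,4,6]

so the chain groups are C_0 ≅ Z^7, C_1 ≅ Z^18, C_2 ≅ Z^12.

The boundary map ∂_1: C_1 → C_0 sends each edge [p,q] (with p < q) to q − p. For instance
  ∂[3,5] = [5] − [3].
This gives a 7×18 integer matrix of rank 6; reducing to Smith normal form yields diagonal entries (1,1,1,1,1,1).

The boundary map ∂_2: C_2 → C_1 maps a triangle to the signed sum of its edges. For instance
  ∂[2,3,5] = [3,5] − [2,5] + [2,3],
  ∂[0,1,4] = [1,4] − [0,4] + [0,1].
As a 18×12 matrix over Z this has rank 12, with invariant factors (1,1,1,1,1,1,1,1,1,1,1,2).

Computing H_k = (kernel of ∂_k) / (image of ∂_{k+1}):

  H_0: rank C_0 − rank ∂_1 = 7 − 6 = 1, and the invariant factors of ∂_1 are all 1, so H_0 ≅ Z.
  H_1: rank ker ∂_1 − rank ∂_2 = (18 − 6) − 12 = 0, and ∂_2 has invariant factor 2 > 1, so H_1 ≅ Z/2.
  H_2: rank ker ∂_2 − rank ∂_3 = (12 − 12) − 0 = 0, and there is no ∂_3, so H_2 ≅ 0.

H_0 ≅ Z,  H_1 ≅ Z/2,  H_2 = 0.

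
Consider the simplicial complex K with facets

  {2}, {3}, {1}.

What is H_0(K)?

Take the total order 1 < 2 < 3 on the vertex set. Then K (dimension 0) consists of the simplices:

  0-simplices (3): [1], [2], [3]

Hence C_0 ≅ Z^3.

Computing H_k = (kernel of ∂_k) / (image of ∂_{k+1}):

  H_0: rank C_0 − rank ∂_1 = 3 − 0 = 3, and there is no ∂_1, so H_0 = Z^3.

H_0 ≅ Z^3.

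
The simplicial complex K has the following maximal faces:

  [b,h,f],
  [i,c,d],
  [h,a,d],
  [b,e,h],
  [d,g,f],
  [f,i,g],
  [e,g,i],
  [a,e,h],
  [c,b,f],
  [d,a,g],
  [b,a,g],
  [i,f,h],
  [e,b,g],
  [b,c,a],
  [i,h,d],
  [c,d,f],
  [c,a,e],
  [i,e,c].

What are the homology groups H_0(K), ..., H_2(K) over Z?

Take the total order a < b < c < d < e < f < g < h < i on the vertex set. Then K (dimension 2) consists of the simplices:

  0-simplices (9): a, b, c, d, e, f, g, h, i
  1-simplices (27): ab, ac, ad, ae, ag, ah, bc, be, bf, bg, bh, cd, ce, cf, ci, df, dg, dh, di, eg, eh, ei, fg, fh, fi, gi, hi
  2-simplices (18): abc, abg, ace, adg, adh, aeh, bcf, beg, beh, bfh, cdf, cdi, cei, dfg, dhi, egi, fgi, fhi

giving chain groups C_0 ≅ Z^9, C_1 ≅ Z^27, C_2 ≅ Z^18.

Boundary ∂_1: C_1 → C_0 sends each edge [p,q] (with p < q) to q − p.
This gives a 9×27 integer matrix of rank 8; reducing to Smith normal form yields diagonal entries (1,1,1,1,1,1,1,1).

∂_2: C_2 → C_1 sends each 2-simplex [p,q,r] to [q,r] − [p,r] + [p,q]. For instance
  ∂bcf = cf − bf + bc,
  ∂dfg = fg − dg + df.
The resulting 27×18 matrix has rank 18, and its Smith normal form has invariant factors (1,1,1,1,1,1,1,1,1,1,1,1,1,1,1,1,1,2).

Now H_k = ker ∂_k / im ∂_{k+1}, so:

  H_0: rank C_0 − rank ∂_1 = 9 − 8 = 1, and the invariant factors of ∂_1 are all 1, so H_0 = Z.
  H_1: rank ker ∂_1 − rank ∂_2 = (27 − 8) − 18 = 1, and ∂_2 has invariant factor 2 > 1, so H_1 = Z ⊕ Z/2.
  H_2: rank ker ∂_2 − rank ∂_3 = (18 − 18) − 0 = 0, and there is no ∂_3, so H_2 = 0.

As a check, the Euler characteristic is 9 − 27 + 18 = 0, which agrees with 1 − 1 + 0 = 0.

H_0 = Z,  H_1 = Z ⊕ Z/2,  H_2 = 0.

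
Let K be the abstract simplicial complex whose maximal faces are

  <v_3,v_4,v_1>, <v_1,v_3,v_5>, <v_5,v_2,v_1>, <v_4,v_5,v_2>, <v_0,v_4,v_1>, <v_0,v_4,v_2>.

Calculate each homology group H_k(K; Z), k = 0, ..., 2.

H_0 = Z,  H_1 = Z,  H_2 = 0.

Fix the vertex order v_0 < v_1 < v_2 < v_3 < v_4 < v_5 and write every simplex with vertices in increasing order. Then dim K = 2 and the simplices of K are:

  0-simplices (6): [v_0], [v_1], [v_2], [v_3], [v_4], [v_5]
  1-simplices (12): [v_0,v_1], [v_0,v_2], [v_0,v_4], [v_1,v_2], [v_1,v_3], [v_1,v_4], [v_1,v_5], [v_2,v_4], [v_2,v_5], [v_3,v_4], [v_3,v_5], [v_4,v_5]
  2-simplices (6): [v_0,v_1,v_4], [v_0,v_2,v_4], [v_1,v_2,v_5], [v_1,v_3,v_4], [v_1,v_3,v_5], [v_2,v_4,v_5]

Hence C_0 ≅ Z^6, C_1 ≅ Z^12, C_2 ≅ Z^6.

The boundary map ∂_1: C_1 → C_0 sends each edge [p,q] (with p < q) to q − p. For instance
  ∂[v_0,v_2] = [v_2] − [v_0].
As a 6×12 matrix over Z this has rank 5, with invariant factors (1,1,1,1,1).

Boundary ∂_2: C_2 → C_1 maps a triangle to the signed sum of its edges. For instance
  ∂[v_1,v_2,v_5] = [v_2,v_5] − [v_1,v_5] + [v_1,v_2],
  ∂[v_0,v_1,v_4] = [v_1,v_4] − [v_0,v_4] + [v_0,v_1].
This gives a 12×6 integer matrix of rank 6; reducing to Smith normal form yields diagonal entries (1,1,1,1,1,1).

Reading off H_k = ker ∂_k / im ∂_{k+1}:

  H_0: rank C_0 − rank ∂_1 = 6 − 5 = 1, and the invariant factors of ∂_1 are all 1, so H_0 = Z.
  H_1: rank ker ∂_1 − rank ∂_2 = (12 − 5) − 6 = 1, and the invariant factors of ∂_2 are all 1, so H_1 = Z.
  H_2: rank ker ∂_2 − rank ∂_3 = (6 − 6) − 0 = 0, and there is no ∂_3, so H_2 = 0.

(K is a triangulation of the cylinder S^1 x I.)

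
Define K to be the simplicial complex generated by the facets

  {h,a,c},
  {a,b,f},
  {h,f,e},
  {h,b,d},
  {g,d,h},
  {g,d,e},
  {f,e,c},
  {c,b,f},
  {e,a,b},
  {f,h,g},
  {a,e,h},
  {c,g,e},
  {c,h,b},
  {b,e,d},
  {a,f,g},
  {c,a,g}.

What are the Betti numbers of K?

Order the vertices as a < b < c < d < e < f < g < h. Listing each simplex with vertices in this order, K has dimension 2 with simplices:

  0-simplices (8): a, b, c, d, e, f, g, h
  1-simplices (24): ab, ac, ae, af, ag, ah, bc, bd, be, bf, bh, ce, cf, cg, ch, de, dg, dh, ef, eg, eh, fg, fh, gh
  2-simplices (16): abe, abf, acg, ach, aeh, afg, bcf, bch, bde, bdh, cef, ceg, deg, dgh, efh, fgh

so the chain groups are C_0 ≅ Z^8, C_1 ≅ Z^24, C_2 ≅ Z^16.

∂_1: C_1 → C_0 maps an edge to its endpoints' difference, ∂[p,q] = q − p. For instance
  ∂ag = g − a.
This gives a 8×24 integer matrix of rank 7; reducing to Smith normal form yields diagonal entries (1,1,1,1,1,1,1).

Boundary ∂_2: C_2 → C_1 acts by ∂[p,q,r] = [q,r] − [p,r] + [p,q]. For instance
  ∂dgh = gh − dh + dg,
  ∂bcf = cf − bf + bc.
As a 24×16 matrix over Z this has rank 15, with invariant factors (1,1,1,1,1,1,1,1,1,1,1,1,1,1,1).

From H_k ≅ ker(∂_k) / im(∂_{k+1}) we obtain:

  H_0: rank C_0 − rank ∂_1 = 8 − 7 = 1, and the invariant factors of ∂_1 are all 1, so H_0 ≅ Z.
  H_1: rank ker ∂_1 − rank ∂_2 = (24 − 7) − 15 = 2, and the invariant factors of ∂_2 are all 1, so H_1 ≅ Z^2.
  H_2: rank ker ∂_2 − rank ∂_3 = (16 − 15) − 0 = 1, and there is no ∂_3, so H_2 ≅ Z.

Hence the Betti numbers are b_0 = 1, b_1 = 2, b_2 = 1.

b_0 = 1, b_1 = 2, b_2 = 1.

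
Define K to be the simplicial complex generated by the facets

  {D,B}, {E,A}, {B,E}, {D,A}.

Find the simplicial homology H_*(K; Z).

H_0 = Z,  H_1 = Z.

Order the vertices as A < B < D < E. Listing each simplex with vertices in this order, K has dimension 1 with simplices:

  0-simplices (4): A, B, D, E
  1-simplices (4): AD, AE, BD, BE

Hence C_0 ≅ Z^4, C_1 ≅ Z^4.

The boundary map ∂_1: C_1 → C_0 is given by ∂[p,q] = [q] − [p].
The resulting 4×4 matrix has rank 3, and its Smith normal form has invariant factors (1,1,1).

From H_k ≅ ker(∂_k) / im(∂_{k+1}) we obtain:

  H_0: rank C_0 − rank ∂_1 = 4 − 3 = 1, and the invariant factors of ∂_1 are all 1, so H_0 ≅ Z.
  H_1: rank ker ∂_1 − rank ∂_2 = (4 − 3) − 0 = 1, and there is no ∂_2, so H_1 ≅ Z.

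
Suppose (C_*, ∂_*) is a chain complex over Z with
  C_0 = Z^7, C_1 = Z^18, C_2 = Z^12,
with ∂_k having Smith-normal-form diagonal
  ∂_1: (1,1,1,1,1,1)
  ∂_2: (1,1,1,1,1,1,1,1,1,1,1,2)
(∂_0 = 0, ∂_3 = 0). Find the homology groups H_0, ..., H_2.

H_0 ≅ Z,  H_1 ≅ Z/2,  H_2 = 0.

H_0: b_0 = 7 − 0 − 6 = 1; torsion from ∂_1 factors > 1: none. So H_0 ≅ Z.
H_1: b_1 = 18 − 6 − 12 = 0; torsion from ∂_2 factors > 1: [2]. So H_1 ≅ Z/2.
H_2: b_2 = 12 − 12 − 0 = 0; torsion from ∂_3 factors > 1: none. So H_2 ≅ 0.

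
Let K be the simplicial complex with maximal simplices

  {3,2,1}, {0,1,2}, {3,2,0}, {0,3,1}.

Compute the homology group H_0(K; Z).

H_0 = Z.

Fix the vertex order 0 < 1 < 2 < 3 and write every simplex with vertices in increasing order. Then dim K = 2 and the simplices of K are:

  0-simplices (4): [0], [1], [2], [3]
  1-simplices (6): [0,1], [0,2], [0,3], [1,2], [1,3], [2,3]
  2-simplices (4): [0,1,2], [0,1,3], [0,2,3], [1,2,3]

giving chain groups C_0 ≅ Z^4, C_1 ≅ Z^6, C_2 ≅ Z^4.

The boundary map ∂_1: C_1 → C_0 maps an edge to its endpoints' difference, ∂[p,q] = q − p.
The 4×6 boundary matrix has rank 3 and Smith normal form diag(1,1,1).

Boundary ∂_2: C_2 → C_1 sends each 2-simplex [p,q,r] to [q,r] − [p,r] + [p,q]. For instance
  ∂[1,2,3] = [2,3] − [1,3] + [1,2],
  ∂[0,1,2] = [1,2] − [0,2] + [0,1].
The 6×4 boundary matrix has rank 3 and Smith normal form diag(1,1,1).

Computing H_k = (kernel of ∂_k) / (image of ∂_{k+1}):

  H_0: rank C_0 − rank ∂_1 = 4 − 3 = 1, and the invariant factors of ∂_1 are all 1, so H_0 ≅ Z.

(K is a triangulation of the 2-sphere S^2.)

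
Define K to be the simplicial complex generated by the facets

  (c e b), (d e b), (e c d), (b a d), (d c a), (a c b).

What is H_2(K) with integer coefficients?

Take the total order a < b < c < d < e on the vertex set. Then K (dimension 2) consists of the simplices:

  0-simplices (5): a, b, c, d, e
  1-simplices (9): ab, ac, ad, bc, bd, be, cd, ce, de
  2-simplices (6): abc, abd, acd, bce, bde, cde

giving chain groups C_0 ≅ Z^5, C_1 ≅ Z^9, C_2 ≅ Z^6.

Boundary ∂_1: C_1 → C_0 maps an edge to its endpoints' difference, ∂[p,q] = q − p.
As a 5×9 matrix over Z this has rank 4, with invariant factors (1,1,1,1).

∂_2: C_2 → C_1 acts by ∂[p,q,r] = [q,r] − [p,r] + [p,q]. For instance
  ∂acd = cd − ad + ac,
  ∂bde = de − be + bd.
As a 9×6 matrix over Z this has rank 5, with invariant factors (1,1,1,1,1).

Computing H_k = (kernel of ∂_k) / (image of ∂_{k+1}):

  H_2: rank ker ∂_2 − rank ∂_3 = (6 − 5) − 0 = 1, and there is no ∂_3, so H_2 = Z.

H_2 = Z.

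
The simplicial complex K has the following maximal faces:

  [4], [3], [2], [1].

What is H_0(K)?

H_0 ≅ Z^4.

Take the total order 1 < 2 < 3 < 4 on the vertex set. Then K (dimension 0) consists of the simplices:

  0-simplices (4): [1], [2], [3], [4]

Hence C_0 ≅ Z^4.

Now H_k = ker ∂_k / im ∂_{k+1}, so:

  H_0: rank C_0 − rank ∂_1 = 4 − 0 = 4, and there is no ∂_1, so H_0 = Z^4.

(K is a triangulation of a set of 4 points.)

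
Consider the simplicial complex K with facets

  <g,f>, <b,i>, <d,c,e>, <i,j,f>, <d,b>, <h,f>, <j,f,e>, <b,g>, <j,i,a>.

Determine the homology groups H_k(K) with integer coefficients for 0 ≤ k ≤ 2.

We work with the vertex ordering a < b < c < d < e < f < g < h < i < j. The simplices of K, each written with vertices in increasing order, are:

  0-simplices (10): a, b, c, d, e, f, g, h, i, j
  1-simplices (15): ai, aj, bd, bg, bi, cd, ce, de, ef, ej, fg, fh, fi, fj, ij
  2-simplices (4): aij, cde, efj, fij

Hence C_0 ≅ Z^10, C_1 ≅ Z^15, C_2 ≅ Z^4.

Boundary ∂_1: C_1 → C_0 maps an edge to its endpoints' difference, ∂[p,q] = q − p.
This gives a 10×15 integer matrix of rank 9; reducing to Smith normal form yields diagonal entries (1,1,1,1,1,1,1,1,1).

The boundary map ∂_2: C_2 → C_1 maps a triangle to the signed sum of its edges. For instance
  ∂aij = ij − aj + ai,
  ∂efj = fj − ej + ef.
As a 15×4 matrix over Z this has rank 4, with invariant factors (1,1,1,1).

Now H_k = ker ∂_k / im ∂_{k+1}, so:

  H_0: rank C_0 − rank ∂_1 = 10 − 9 = 1, and the invariant factors of ∂_1 are all 1, so H_0 = Z.
  H_1: rank ker ∂_1 − rank ∂_2 = (15 − 9) − 4 = 2, and the invariant factors of ∂_2 are all 1, so H_1 = Z^2.
  H_2: rank ker ∂_2 − rank ∂_3 = (4 − 4) − 0 = 0, and there is no ∂_3, so H_2 = 0.

As a check, the Euler characteristic is 10 − 15 + 4 = -1, which agrees with 1 − 2 + 0 = -1.

H_0 = Z,  H_1 = Z^2,  H_2 = 0.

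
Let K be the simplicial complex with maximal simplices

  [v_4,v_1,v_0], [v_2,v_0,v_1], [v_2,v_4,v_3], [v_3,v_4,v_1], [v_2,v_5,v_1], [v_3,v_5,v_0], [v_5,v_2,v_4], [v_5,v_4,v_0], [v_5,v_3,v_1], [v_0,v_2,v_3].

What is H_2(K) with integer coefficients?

Fix the vertex order v_0 < v_1 < v_2 < v_3 < v_4 < v_5 and write every simplex with vertices in increasing order. Then dim K = 2 and the simplices of K are:

  0-simplices (6): [v_0], [v_1], [v_2], [v_3], [v_4], [v_5]
  1-simplices (15): (15 of them)
  2-simplices (10): [v_0,v_1,v_2], [v_0,v_1,v_4], [v_0,v_2,v_3], [v_0,v_3,v_5], [v_0,v_4,v_5], [v_1,v_2,v_5], [v_1,v_3,v_4], [v_1,v_3,v_5], [v_2,v_3,v_4], [v_2,v_4,v_5]

giving chain groups C_0 ≅ Z^6, C_1 ≅ Z^15, C_2 ≅ Z^10.

∂_1: C_1 → C_0 sends each edge [p,q] (with p < q) to q − p. For instance
  ∂[v_2,v_5] = [v_5] − [v_2].
The 6×15 boundary matrix has rank 5 and Smith normal form diag(1,1,1,1,1).

The boundary map ∂_2: C_2 → C_1 sends each 2-simplex [p,q,r] to [q,r] − [p,r] + [p,q]. For instance
  ∂[v_2,v_4,v_5] = [v_4,v_5] − [v_2,v_5] + [v_2,v_4],
  ∂[v_1,v_3,v_5] = [v_3,v_5] − [v_1,v_5] + [v_1,v_3].
The 15×10 boundary matrix has rank 10 and Smith normal form diag(1,1,1,1,1,1,1,1,1,2).

Reading off H_k = ker ∂_k / im ∂_{k+1}:

  H_2: rank ker ∂_2 − rank ∂_3 = (10 − 10) − 0 = 0, and there is no ∂_3, so H_2 = 0.

(K is a triangulation of the real projective plane RP^2.)

H_2 = 0.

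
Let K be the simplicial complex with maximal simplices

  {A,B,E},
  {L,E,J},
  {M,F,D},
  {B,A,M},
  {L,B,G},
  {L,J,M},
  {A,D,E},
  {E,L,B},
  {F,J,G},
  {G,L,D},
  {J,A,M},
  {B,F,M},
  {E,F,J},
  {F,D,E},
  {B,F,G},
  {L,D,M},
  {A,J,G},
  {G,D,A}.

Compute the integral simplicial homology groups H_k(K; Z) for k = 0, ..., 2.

H_0 ≅ Z,  H_1 ≅ Z^2,  H_2 ≅ Z.

Take the total order A < B < D < E < F < G < J < L < M on the vertex set. Then K (dimension 2) consists of the simplices:

  0-simplices (9): A, B, D, E, F, G, J, L, M
  1-simplices (27): AB, AD, AE, AG, AJ, AM, BE, BF, BG, BL, BM, DE, DF, DG, DL, DM, EF, EJ, EL, FG, FJ, FM, GJ, GL, JL, JM, LM
  2-simplices (18): ABE, ABM, ADE, ADG, AGJ, AJM, BEL, BFG, BFM, BGL, DEF, DFM, DGL, DLM, EFJ, EJL, FGJ, JLM

so the chain groups are C_0 ≅ Z^9, C_1 ≅ Z^27, C_2 ≅ Z^18.

∂_1: C_1 → C_0 maps an edge to its endpoints' difference, ∂[p,q] = q − p.
The 9×27 boundary matrix has rank 8 and Smith normal form diag(1,1,1,1,1,1,1,1).

Boundary ∂_2: C_2 → C_1 acts by ∂[p,q,r] = [q,r] − [p,r] + [p,q]. For instance
  ∂EFJ = FJ − EJ + EF,
  ∂EJL = JL − EL + EJ.
As a 27×18 matrix over Z this has rank 17, with invariant factors (1,1,1,1,1,1,1,1,1,1,1,1,1,1,1,1,1).

Now H_k = ker ∂_k / im ∂_{k+1}, so:

  H_0: rank C_0 − rank ∂_1 = 9 − 8 = 1, and the invariant factors of ∂_1 are all 1, so H_0 = Z.
  H_1: rank ker ∂_1 − rank ∂_2 = (27 − 8) − 17 = 2, and the invariant factors of ∂_2 are all 1, so H_1 = Z^2.
  H_2: rank ker ∂_2 − rank ∂_3 = (18 − 17) − 0 = 1, and there is no ∂_3, so H_2 = Z.

As a check, the Euler characteristic is 9 − 27 + 18 = 0, which agrees with 1 − 2 + 1 = 0.
(K is a triangulation of the torus T^2.)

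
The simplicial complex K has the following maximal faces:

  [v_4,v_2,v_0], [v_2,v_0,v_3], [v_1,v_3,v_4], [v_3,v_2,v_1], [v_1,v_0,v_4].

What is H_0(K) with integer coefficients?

We work with the vertex ordering v_0 < v_1 < v_2 < v_3 < v_4. The simplices of K, each written with vertices in increasing order, are:

  0-simplices (5): [v_0], [v_1], [v_2], [v_3], [v_4]
  1-simplices (10): [v_0,v_1], [v_0,v_2], [v_0,v_3], [v_0,v_4], [v_1,v_2], [v_1,v_3], [v_1,v_4], [v_2,v_3], [v_2,v_4], [v_3,v_4]
  2-simplices (5): [v_0,v_1,v_4], [v_0,v_2,v_3], [v_0,v_2,v_4], [v_1,v_2,v_3], [v_1,v_3,v_4]

so the chain groups are C_0 ≅ Z^5, C_1 ≅ Z^10, C_2 ≅ Z^5.

The boundary map ∂_1: C_1 → C_0 is given by ∂[p,q] = [q] − [p]. For instance
  ∂[v_0,v_4] = [v_4] − [v_0].
The 5×10 boundary matrix has rank 4 and Smith normal form diag(1,1,1,1).

∂_2: C_2 → C_1 sends each 2-simplex [p,q,r] to [q,r] − [p,r] + [p,q]. For instance
  ∂[v_0,v_1,v_4] = [v_1,v_4] − [v_0,v_4] + [v_0,v_1],
  ∂[v_1,v_3,v_4] = [v_3,v_4] − [v_1,v_4] + [v_1,v_3].
This gives a 10×5 integer matrix of rank 5; reducing to Smith normal form yields diagonal entries (1,1,1,1,1).

Computing H_k = (kernel of ∂_k) / (image of ∂_{k+1}):

  H_0: rank C_0 − rank ∂_1 = 5 − 4 = 1, and the invariant factors of ∂_1 are all 1, so H_0 = Z.

H_0 ≅ Z.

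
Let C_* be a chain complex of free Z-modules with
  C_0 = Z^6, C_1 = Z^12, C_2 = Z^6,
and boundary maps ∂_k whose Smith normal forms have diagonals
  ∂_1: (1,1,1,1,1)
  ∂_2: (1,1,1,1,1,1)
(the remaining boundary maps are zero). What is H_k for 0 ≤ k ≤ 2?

H_0: b_0 = 6 − 0 − 5 = 1; torsion from ∂_1 factors > 1: none. So H_0 = Z.
H_1: b_1 = 12 − 5 − 6 = 1; torsion from ∂_2 factors > 1: none. So H_1 = Z.
H_2: b_2 = 6 − 6 − 0 = 0; torsion from ∂_3 factors > 1: none. So H_2 = 0.

H_0 = Z,  H_1 = Z,  H_2 = 0.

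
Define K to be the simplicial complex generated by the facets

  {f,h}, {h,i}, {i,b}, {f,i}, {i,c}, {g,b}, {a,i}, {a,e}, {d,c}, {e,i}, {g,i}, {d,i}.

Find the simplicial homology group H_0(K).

H_0 ≅ Z.

Order the vertices as a < b < c < d < e < f < g < h < i. Listing each simplex with vertices in this order, K has dimension 1 with simplices:

  0-simplices (9): a, b, c, d, e, f, g, h, i
  1-simplices (12): ae, ai, bg, bi, cd, ci, di, ei, fh, fi, gi, hi

giving chain groups C_0 ≅ Z^9, C_1 ≅ Z^12.

∂_1: C_1 → C_0 maps an edge to its endpoints' difference, ∂[p,q] = q − p.
This gives a 9×12 integer matrix of rank 8; reducing to Smith normal form yields diagonal entries (1,1,1,1,1,1,1,1).

Now H_k = ker ∂_k / im ∂_{k+1}, so:

  H_0: rank C_0 − rank ∂_1 = 9 − 8 = 1, and the invariant factors of ∂_1 are all 1, so H_0 ≅ Z.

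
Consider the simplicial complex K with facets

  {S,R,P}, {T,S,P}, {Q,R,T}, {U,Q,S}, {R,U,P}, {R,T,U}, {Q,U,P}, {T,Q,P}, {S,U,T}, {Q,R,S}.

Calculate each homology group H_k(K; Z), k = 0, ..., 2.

H_0 ≅ Z,  H_1 ≅ Z/2Z,  H_2 = 0.

Take the total order P < Q < R < S < T < U on the vertex set. Then K (dimension 2) consists of the simplices:

  0-simplices (6): P, Q, R, S, T, U
  1-simplices (15): PQ, PR, PS, PT, PU, QR, QS, QT, QU, RS, RT, RU, ST, SU, TU
  2-simplices (10): PQT, PQU, PRS, PRU, PST, QRS, QRT, QSU, RTU, STU

so the chain groups are C_0 ≅ Z^6, C_1 ≅ Z^15, C_2 ≅ Z^10.

The boundary map ∂_1: C_1 → C_0 is given by ∂[p,q] = [q] − [p].
This gives a 6×15 integer matrix of rank 5; reducing to Smith normal form yields diagonal entries (1,1,1,1,1).

The boundary map ∂_2: C_2 → C_1 sends each 2-simplex [p,q,r] to [q,r] − [p,r] + [p,q]. For instance
  ∂QRT = RT − QT + QR,
  ∂PST = ST − PT + PS.
The resulting 15×10 matrix has rank 10, and its Smith normal form has invariant factors (1,1,1,1,1,1,1,1,1,2).

Computing H_k = (kernel of ∂_k) / (image of ∂_{k+1}):

  H_0: rank C_0 − rank ∂_1 = 6 − 5 = 1, and the invariant factors of ∂_1 are all 1, so H_0 ≅ Z.
  H_1: rank ker ∂_1 − rank ∂_2 = (15 − 5) − 10 = 0, and ∂_2 has invariant factor 2 > 1, so H_1 ≅ Z/2Z.
  H_2: rank ker ∂_2 − rank ∂_3 = (10 − 10) − 0 = 0, and there is no ∂_3, so H_2 ≅ 0.

As a check, the Euler characteristic is 6 − 15 + 10 = 1, which agrees with 1 − 0 + 0 = 1.
(K is a triangulation of the real projective plane RP^2.)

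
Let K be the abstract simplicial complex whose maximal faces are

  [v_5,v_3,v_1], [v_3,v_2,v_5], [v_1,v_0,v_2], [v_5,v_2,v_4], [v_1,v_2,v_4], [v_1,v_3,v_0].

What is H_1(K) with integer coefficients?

H_1 ≅ Z.

Fix the vertex order v_0 < v_1 < v_2 < v_3 < v_4 < v_5 and write every simplex with vertices in increasing order. Then dim K = 2 and the simplices of K are:

  0-simplices (6): [v_0], [v_1], [v_2], [v_3], [v_4], [v_5]
  1-simplices (12): [v_0,v_1], [v_0,v_2], [v_0,v_3], [v_1,v_2], [v_1,v_3], [v_1,v_4], [v_1,v_5], [v_2,v_3], [v_2,v_4], [v_2,v_5], [v_3,v_5], [v_4,v_5]
  2-simplices (6): [v_0,v_1,v_2], [v_0,v_1,v_3], [v_1,v_2,v_4], [v_1,v_3,v_5], [v_2,v_3,v_5], [v_2,v_4,v_5]

giving chain groups C_0 ≅ Z^6, C_1 ≅ Z^12, C_2 ≅ Z^6.

The boundary map ∂_1: C_1 → C_0 maps an edge to its endpoints' difference, ∂[p,q] = q − p.
This gives a 6×12 integer matrix of rank 5; reducing to Smith normal form yields diagonal entries (1,1,1,1,1).

∂_2: C_2 → C_1 maps a triangle to the signed sum of its edges. For instance
  ∂[v_1,v_2,v_4] = [v_2,v_4] − [v_1,v_4] + [v_1,v_2],
  ∂[v_1,v_3,v_5] = [v_3,v_5] − [v_1,v_5] + [v_1,v_3].
The resulting 12×6 matrix has rank 6, and its Smith normal form has invariant factors (1,1,1,1,1,1).

Reading off H_k = ker ∂_k / im ∂_{k+1}:

  H_1: rank ker ∂_1 − rank ∂_2 = (12 − 5) − 6 = 1, and the invariant factors of ∂_2 are all 1, so H_1 = Z.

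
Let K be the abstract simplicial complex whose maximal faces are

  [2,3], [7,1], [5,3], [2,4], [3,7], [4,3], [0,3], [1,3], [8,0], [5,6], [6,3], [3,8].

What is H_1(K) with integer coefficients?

Order the vertices as 0 < 1 < 2 < 3 < 4 < 5 < 6 < 7 < 8. Listing each simplex with vertices in this order, K has dimension 1 with simplices:

  0-simplices (9): [0], [1], [2], [3], [4], [5], [6], [7], [8]
  1-simplices (12): [0,3], [0,8], [1,3], [1,7], [2,3], [2,4], [3,4], [3,5], [3,6], [3,7], [3,8], [5,6]

so the chain groups are C_0 ≅ Z^9, C_1 ≅ Z^12.

∂_1: C_1 → C_0 maps an edge to its endpoints' difference, ∂[p,q] = q − p.
The resulting 9×12 matrix has rank 8, and its Smith normal form has invariant factors (1,1,1,1,1,1,1,1).

Now H_k = ker ∂_k / im ∂_{k+1}, so:

  H_1: rank ker ∂_1 − rank ∂_2 = (12 − 8) − 0 = 4, and there is no ∂_2, so H_1 ≅ Z^4.

H_1 = Z^4.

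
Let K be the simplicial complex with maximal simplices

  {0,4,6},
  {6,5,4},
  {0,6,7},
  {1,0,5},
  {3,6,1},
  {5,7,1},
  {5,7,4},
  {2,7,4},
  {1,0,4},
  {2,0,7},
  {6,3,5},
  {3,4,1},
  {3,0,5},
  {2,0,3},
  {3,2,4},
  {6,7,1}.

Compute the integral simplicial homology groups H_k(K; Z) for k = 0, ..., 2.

H_0 ≅ Z,  H_1 ≅ Z^2,  H_2 ≅ Z.

K has 8 vertices, 24 edges, 16 triangles.
rank ∂_0 = 0, rank ∂_1 = 7 ⇒ b_0 = 8 − 0 − 7 = 1; all invariant factors of ∂_1 are 1 so no torsion. So H_0 = Z.
rank ∂_1 = 7, rank ∂_2 = 15 ⇒ b_1 = 24 − 7 − 15 = 2; all invariant factors of ∂_2 are 1 so no torsion. So H_1 = Z^2.
rank ∂_2 = 15, rank ∂_3 = 0 ⇒ b_2 = 16 − 15 − 0 = 1. So H_2 = Z.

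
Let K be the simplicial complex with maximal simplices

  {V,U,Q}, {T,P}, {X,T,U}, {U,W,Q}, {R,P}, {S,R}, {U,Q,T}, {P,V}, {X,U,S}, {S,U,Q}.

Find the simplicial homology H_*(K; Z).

We work with the vertex ordering P < Q < R < S < T < U < V < W < X. The simplices of K, each written with vertices in increasing order, are:

  0-simplices (9): P, Q, R, S, T, U, V, W, X
  1-simplices (16): PR, PT, PV, QS, QT, QU, QV, QW, RS, SU, SX, TU, TX, UV, UW, UX
  2-simplices (6): QSU, QTU, QUV, QUW, SUX, TUX

so the chain groups are C_0 ≅ Z^9, C_1 ≅ Z^16, C_2 ≅ Z^6.

∂_1: C_1 → C_0 maps an edge to its endpoints' difference, ∂[p,q] = q − p. For instance
  ∂UV = V − U.
The 9×16 boundary matrix has rank 8 and Smith normal form diag(1,1,1,1,1,1,1,1).

The boundary map ∂_2: C_2 → C_1 acts by ∂[p,q,r] = [q,r] − [p,r] + [p,q]. For instance
  ∂TUX = UX − TX + TU,
  ∂QUV = UV − QV + QU.
The resulting 16×6 matrix has rank 6, and its Smith normal form has invariant factors (1,1,1,1,1,1).

Reading off H_k = ker ∂_k / im ∂_{k+1}:

  H_0: rank C_0 − rank ∂_1 = 9 − 8 = 1, and the invariant factors of ∂_1 are all 1, so H_0 = Z.
  H_1: rank ker ∂_1 − rank ∂_2 = (16 − 8) − 6 = 2, and the invariant factors of ∂_2 are all 1, so H_1 = Z^2.
  H_2: rank ker ∂_2 − rank ∂_3 = (6 − 6) − 0 = 0, and there is no ∂_3, so H_2 = 0.

As a check, the Euler characteristic is 9 − 16 + 6 = -1, which agrees with 1 − 2 + 0 = -1.

H_0 ≅ Z,  H_1 ≅ Z^2,  H_2 = 0.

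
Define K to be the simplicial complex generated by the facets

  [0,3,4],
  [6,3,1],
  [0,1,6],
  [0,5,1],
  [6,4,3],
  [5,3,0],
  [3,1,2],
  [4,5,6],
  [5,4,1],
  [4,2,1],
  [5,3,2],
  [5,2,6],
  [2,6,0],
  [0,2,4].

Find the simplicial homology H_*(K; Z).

Fix the vertex order 0 < 1 < 2 < 3 < 4 < 5 < 6 and write every simplex with vertices in increasing order. Then dim K = 2 and the simplices of K are:

  0-simplices (7): [0], [1], [2], [3], [4], [5], [6]
  1-simplices (21): [0,1], [0,2], [0,3], [0,4], [0,5], [0,6], [1,2], [1,3], [1,4], [1,5], [1,6], [2,3], [2,4], [2,5], [2,6], [3,4], [3,5], [3,6], [4,5], [4,6], [5,6]
  2-simplices (14): [0,1,5], [0,1,6], [0,2,4], [0,2,6], [0,3,4], [0,3,5], [1,2,3], [1,2,4], [1,3,6], [1,4,5], [2,3,5], [2,5,6], [3,4,6], [4,5,6]

so the chain groups are C_0 ≅ Z^7, C_1 ≅ Z^21, C_2 ≅ Z^14.

The boundary map ∂_1: C_1 → C_0 maps an edge to its endpoints' difference, ∂[p,q] = q − p. For instance
  ∂[3,6] = [6] − [3].
As a 7×21 matrix over Z this has rank 6, with invariant factors (1,1,1,1,1,1).

Boundary ∂_2: C_2 → C_1 acts by ∂[p,q,r] = [q,r] − [p,r] + [p,q]. For instance
  ∂[3,4,6] = [4,6] − [3,6] + [3,4],
  ∂[2,5,6] = [5,6] − [2,6] + [2,5].
The 21×14 boundary matrix has rank 13 and Smith normal form diag(1,1,1,1,1,1,1,1,1,1,1,1,1).

Reading off H_k = ker ∂_k / im ∂_{k+1}:

  H_0: rank C_0 − rank ∂_1 = 7 − 6 = 1, and the invariant factors of ∂_1 are all 1, so H_0 ≅ Z.
  H_1: rank ker ∂_1 − rank ∂_2 = (21 − 6) − 13 = 2, and the invariant factors of ∂_2 are all 1, so H_1 ≅ Z^2.
  H_2: rank ker ∂_2 − rank ∂_3 = (14 − 13) − 0 = 1, and there is no ∂_3, so H_2 ≅ Z.

(K is a triangulation of the torus T^2.)

H_0 = Z,  H_1 = Z^2,  H_2 = Z.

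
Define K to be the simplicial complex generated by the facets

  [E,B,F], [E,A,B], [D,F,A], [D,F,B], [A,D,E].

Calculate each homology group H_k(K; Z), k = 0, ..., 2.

H_0 ≅ Z,  H_1 ≅ Z,  H_2 = 0.

Take the total order A < B < D < E < F on the vertex set. Then K (dimension 2) consists of the simplices:

  0-simplices (5): A, B, D, E, F
  1-simplices (10): AB, AD, AE, AF, BD, BE, BF, DE, DF, EF
  2-simplices (5): ABE, ADE, ADF, BDF, BEF

giving chain groups C_0 ≅ Z^5, C_1 ≅ Z^10, C_2 ≅ Z^5.

The boundary map ∂_1: C_1 → C_0 maps an edge to its endpoints' difference, ∂[p,q] = q − p. For instance
  ∂EF = F − E.
The 5×10 boundary matrix has rank 4 and Smith normal form diag(1,1,1,1).

The boundary map ∂_2: C_2 → C_1 acts by ∂[p,q,r] = [q,r] − [p,r] + [p,q]. For instance
  ∂BEF = EF − BF + BE,
  ∂BDF = DF − BF + BD.
As a 10×5 matrix over Z this has rank 5, with invariant factors (1,1,1,1,1).

Now H_k = ker ∂_k / im ∂_{k+1}, so:

  H_0: rank C_0 − rank ∂_1 = 5 − 4 = 1, and the invariant factors of ∂_1 are all 1, so H_0 ≅ Z.
  H_1: rank ker ∂_1 − rank ∂_2 = (10 − 4) − 5 = 1, and the invariant factors of ∂_2 are all 1, so H_1 ≅ Z.
  H_2: rank ker ∂_2 − rank ∂_3 = (5 − 5) − 0 = 0, and there is no ∂_3, so H_2 ≅ 0.

As a check, the Euler characteristic is 5 − 10 + 5 = 0, which agrees with 1 − 1 + 0 = 0.
(K is a triangulation of the Möbius band.)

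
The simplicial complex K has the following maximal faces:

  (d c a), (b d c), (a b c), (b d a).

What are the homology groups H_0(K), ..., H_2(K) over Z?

Take the total order a < b < c < d on the vertex set. Then K (dimension 2) consists of the simplices:

  0-simplices (4): a, b, c, d
  1-simplices (6): ab, ac, ad, bc, bd, cd
  2-simplices (4): abc, abd, acd, bcd

Hence C_0 ≅ Z^4, C_1 ≅ Z^6, C_2 ≅ Z^4.

The boundary map ∂_1: C_1 → C_0 maps an edge to its endpoints' difference, ∂[p,q] = q − p.
The resulting 4×6 matrix has rank 3, and its Smith normal form has invariant factors (1,1,1).

Boundary ∂_2: C_2 → C_1 sends each 2-simplex [p,q,r] to [q,r] − [p,r] + [p,q]. For instance
  ∂acd = cd − ad + ac,
  ∂bcd = cd − bd + bc.
This gives a 6×4 integer matrix of rank 3; reducing to Smith normal form yields diagonal entries (1,1,1).

Computing H_k = (kernel of ∂_k) / (image of ∂_{k+1}):

  H_0: rank C_0 − rank ∂_1 = 4 − 3 = 1, and the invariant factors of ∂_1 are all 1, so H_0 ≅ Z.
  H_1: rank ker ∂_1 − rank ∂_2 = (6 − 3) − 3 = 0, and the invariant factors of ∂_2 are all 1, so H_1 ≅ 0.
  H_2: rank ker ∂_2 − rank ∂_3 = (4 − 3) − 0 = 1, and there is no ∂_3, so H_2 ≅ Z.

H_0 = Z,  H_1 = 0,  H_2 = Z.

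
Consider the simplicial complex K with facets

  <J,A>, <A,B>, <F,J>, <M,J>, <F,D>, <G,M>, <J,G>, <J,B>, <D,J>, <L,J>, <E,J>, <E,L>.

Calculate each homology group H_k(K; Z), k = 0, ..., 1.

H_0 ≅ Z,  H_1 ≅ Z^4.

Order the vertices as A < B < D < E < F < G < J < L < M. Listing each simplex with vertices in this order, K has dimension 1 with simplices:

  0-simplices (9): A, B, D, E, F, G, J, L, M
  1-simplices (12): AB, AJ, BJ, DF, DJ, EJ, EL, FJ, GJ, GM, JL, JM

so the chain groups are C_0 ≅ Z^9, C_1 ≅ Z^12.

Boundary ∂_1: C_1 → C_0 is given by ∂[p,q] = [q] − [p]. For instance
  ∂DJ = J − D.
The 9×12 boundary matrix has rank 8 and Smith normal form diag(1,1,1,1,1,1,1,1).

From H_k ≅ ker(∂_k) / im(∂_{k+1}) we obtain:

  H_0: rank C_0 − rank ∂_1 = 9 − 8 = 1, and the invariant factors of ∂_1 are all 1, so H_0 = Z.
  H_1: rank ker ∂_1 − rank ∂_2 = (12 − 8) − 0 = 4, and there is no ∂_2, so H_1 = Z^4.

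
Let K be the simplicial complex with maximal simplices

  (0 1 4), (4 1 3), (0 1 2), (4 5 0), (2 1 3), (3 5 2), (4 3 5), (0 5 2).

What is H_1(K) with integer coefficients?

H_1 ≅ 0.

We work with the vertex ordering 0 < 1 < 2 < 3 < 4 < 5. The simplices of K, each written with vertices in increasing order, are:

  0-simplices (6): [0], [1], [2], [3], [4], [5]
  1-simplices (12): [0,1], [0,2], [0,4], [0,5], [1,2], [1,3], [1,4], [2,3], [2,5], [3,4], [3,5], [4,5]
  2-simplices (8): [0,1,2], [0,1,4], [0,2,5], [0,4,5], [1,2,3], [1,3,4], [2,3,5], [3,4,5]

giving chain groups C_0 ≅ Z^6, C_1 ≅ Z^12, C_2 ≅ Z^8.

The boundary map ∂_1: C_1 → C_0 sends each edge [p,q] (with p < q) to q − p. For instance
  ∂[0,2] = [2] − [0].
As a 6×12 matrix over Z this has rank 5, with invariant factors (1,1,1,1,1).

The boundary map ∂_2: C_2 → C_1 sends each 2-simplex [p,q,r] to [q,r] − [p,r] + [p,q]. For instance
  ∂[0,1,4] = [1,4] − [0,4] + [0,1],
  ∂[0,2,5] = [2,5] − [0,5] + [0,2].
The resulting 12×8 matrix has rank 7, and its Smith normal form has invariant factors (1,1,1,1,1,1,1).

Now H_k = ker ∂_k / im ∂_{k+1}, so:

  H_1: rank ker ∂_1 − rank ∂_2 = (12 − 5) − 7 = 0, and the invariant factors of ∂_2 are all 1, so H_1 = 0.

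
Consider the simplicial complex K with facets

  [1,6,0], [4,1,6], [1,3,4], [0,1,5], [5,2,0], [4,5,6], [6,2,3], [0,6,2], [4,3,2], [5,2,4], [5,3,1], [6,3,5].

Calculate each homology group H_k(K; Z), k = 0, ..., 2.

H_0 = Z,  H_1 = Z_2,  H_2 = 0.

Fix the vertex order 0 < 1 < 2 < 3 < 4 < 5 < 6 and write every simplex with vertices in increasing order. Then dim K = 2 and the simplices of K are:

  0-simplices (7): [0], [1], [2], [3], [4], [5], [6]
  1-simplices (18): [0,1], [0,2], [0,5], [0,6], [1,3], [1,4], [1,5], [1,6], [2,3], [2,4], [2,5], [2,6], [3,4], [3,5], [3,6], [4,5], [4,6], [5,6]
  2-simplices (12): [0,1,5], [0,1,6], [0,2,5], [0,2,6], [1,3,4], [1,3,5], [1,4,6], [2,3,4], [2,3,6], [2,4,5], [3,5,6], [4,5,6]

giving chain groups C_0 ≅ Z^7, C_1 ≅ Z^18, C_2 ≅ Z^12.

Boundary ∂_1: C_1 → C_0 sends each edge [p,q] (with p < q) to q − p. For instance
  ∂[1,6] = [6] − [1].
The 7×18 boundary matrix has rank 6 and Smith normal form diag(1,1,1,1,1,1).

Boundary ∂_2: C_2 → C_1 sends each 2-simplex [p,q,r] to [q,r] − [p,r] + [p,q]. For instance
  ∂[3,5,6] = [5,6] − [3,6] + [3,5],
  ∂[1,4,6] = [4,6] − [1,6] + [1,4].
The 18×12 boundary matrix has rank 12 and Smith normal form diag(1,1,1,1,1,1,1,1,1,1,1,2).

Now H_k = ker ∂_k / im ∂_{k+1}, so:

  H_0: rank C_0 − rank ∂_1 = 7 − 6 = 1, and the invariant factors of ∂_1 are all 1, so H_0 = Z.
  H_1: rank ker ∂_1 − rank ∂_2 = (18 − 6) − 12 = 0, and ∂_2 has invariant factor 2 > 1, so H_1 = Z_2.
  H_2: rank ker ∂_2 − rank ∂_3 = (12 − 12) − 0 = 0, and there is no ∂_3, so H_2 = 0.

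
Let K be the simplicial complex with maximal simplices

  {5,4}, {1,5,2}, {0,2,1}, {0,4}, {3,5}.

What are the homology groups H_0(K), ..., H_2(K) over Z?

H_0 ≅ Z,  H_1 ≅ Z,  H_2 = 0.

Order the vertices as 0 < 1 < 2 < 3 < 4 < 5. Listing each simplex with vertices in this order, K has dimension 2 with simplices:

  0-simplices (6): [0], [1], [2], [3], [4], [5]
  1-simplices (8): [0,1], [0,2], [0,4], [1,2], [1,5], [2,5], [3,5], [4,5]
  2-simplices (2): [0,1,2], [1,2,5]

so the chain groups are C_0 ≅ Z^6, C_1 ≅ Z^8, C_2 ≅ Z^2.

The boundary map ∂_1: C_1 → C_0 is given by ∂[p,q] = [q] − [p]. For instance
  ∂[0,2] = [2] − [0].
This gives a 6×8 integer matrix of rank 5; reducing to Smith normal form yields diagonal entries (1,1,1,1,1).

The boundary map ∂_2: C_2 → C_1 sends each 2-simplex [p,q,r] to [q,r] − [p,r] + [p,q]. For instance
  ∂[1,2,5] = [2,5] − [1,5] + [1,2],
  ∂[0,1,2] = [1,2] − [0,2] + [0,1].
As a 8×2 matrix over Z this has rank 2, with invariant factors (1,1).

From H_k ≅ ker(∂_k) / im(∂_{k+1}) we obtain:

  H_0: rank C_0 − rank ∂_1 = 6 − 5 = 1, and the invariant factors of ∂_1 are all 1, so H_0 ≅ Z.
  H_1: rank ker ∂_1 − rank ∂_2 = (8 − 5) − 2 = 1, and the invariant factors of ∂_2 are all 1, so H_1 ≅ Z.
  H_2: rank ker ∂_2 − rank ∂_3 = (2 − 2) − 0 = 0, and there is no ∂_3, so H_2 ≅ 0.

As a check, the Euler characteristic is 6 − 8 + 2 = 0, which agrees with 1 − 1 + 0 = 0.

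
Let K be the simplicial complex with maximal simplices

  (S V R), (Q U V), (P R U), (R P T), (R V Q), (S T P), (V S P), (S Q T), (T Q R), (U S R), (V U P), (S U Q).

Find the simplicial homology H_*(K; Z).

Fix the vertex order P < Q < R < S < T < U < V and write every simplex with vertices in increasing order. Then dim K = 2 and the simplices of K are:

  0-simplices (7): P, Q, R, S, T, U, V
  1-simplices (18): PR, PS, PT, PU, PV, QR, QS, QT, QU, QV, RS, RT, RU, RV, ST, SU, SV, UV
  2-simplices (12): PRT, PRU, PST, PSV, PUV, QRT, QRV, QST, QSU, QUV, RSU, RSV

giving chain groups C_0 ≅ Z^7, C_1 ≅ Z^18, C_2 ≅ Z^12.

The boundary map ∂_1: C_1 → C_0 sends each edge [p,q] (with p < q) to q − p.
This gives a 7×18 integer matrix of rank 6; reducing to Smith normal form yields diagonal entries (1,1,1,1,1,1).

Boundary ∂_2: C_2 → C_1 acts by ∂[p,q,r] = [q,r] − [p,r] + [p,q]. For instance
  ∂QRT = RT − QT + QR,
  ∂QSU = SU − QU + QS.
The 18×12 boundary matrix has rank 12 and Smith normal form diag(1,1,1,1,1,1,1,1,1,1,1,2).

From H_k ≅ ker(∂_k) / im(∂_{k+1}) we obtain:

  H_0: rank C_0 − rank ∂_1 = 7 − 6 = 1, and the invariant factors of ∂_1 are all 1, so H_0 ≅ Z.
  H_1: rank ker ∂_1 − rank ∂_2 = (18 − 6) − 12 = 0, and ∂_2 has invariant factor 2 > 1, so H_1 ≅ Z/2Z.
  H_2: rank ker ∂_2 − rank ∂_3 = (12 − 12) − 0 = 0, and there is no ∂_3, so H_2 ≅ 0.

H_0 = Z,  H_1 = Z/2Z,  H_2 = 0.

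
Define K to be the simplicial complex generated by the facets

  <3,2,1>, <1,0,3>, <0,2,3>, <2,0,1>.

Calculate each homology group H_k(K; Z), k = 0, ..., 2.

H_0 ≅ Z,  H_1 = 0,  H_2 ≅ Z.

We work with the vertex ordering 0 < 1 < 2 < 3. The simplices of K, each written with vertices in increasing order, are:

  0-simplices (4): [0], [1], [2], [3]
  1-simplices (6): [0,1], [0,2], [0,3], [1,2], [1,3], [2,3]
  2-simplices (4): [0,1,2], [0,1,3], [0,2,3], [1,2,3]

so the chain groups are C_0 ≅ Z^4, C_1 ≅ Z^6, C_2 ≅ Z^4.

∂_1: C_1 → C_0 maps an edge to its endpoints' difference, ∂[p,q] = q − p. For instance
  ∂[0,3] = [3] − [0].
This gives a 4×6 integer matrix of rank 3; reducing to Smith normal form yields diagonal entries (1,1,1).

∂_2: C_2 → C_1 sends each 2-simplex [p,q,r] to [q,r] − [p,r] + [p,q]. For instance
  ∂[0,1,3] = [1,3] − [0,3] + [0,1],
  ∂[0,2,3] = [2,3] − [0,3] + [0,2].
As a 6×4 matrix over Z this has rank 3, with invariant factors (1,1,1).

Computing H_k = (kernel of ∂_k) / (image of ∂_{k+1}):

  H_0: rank C_0 − rank ∂_1 = 4 − 3 = 1, and the invariant factors of ∂_1 are all 1, so H_0 ≅ Z.
  H_1: rank ker ∂_1 − rank ∂_2 = (6 − 3) − 3 = 0, and the invariant factors of ∂_2 are all 1, so H_1 ≅ 0.
  H_2: rank ker ∂_2 − rank ∂_3 = (4 − 3) − 0 = 1, and there is no ∂_3, so H_2 ≅ Z.

As a check, the Euler characteristic is 4 − 6 + 4 = 2, which agrees with 1 − 0 + 1 = 2.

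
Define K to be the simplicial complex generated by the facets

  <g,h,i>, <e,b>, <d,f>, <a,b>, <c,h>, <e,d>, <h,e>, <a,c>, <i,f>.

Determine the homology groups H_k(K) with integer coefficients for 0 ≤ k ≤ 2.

Take the total order a < b < c < d < e < f < g < h < i on the vertex set. Then K (dimension 2) consists of the simplices:

  0-simplices (9): a, b, c, d, e, f, g, h, i
  1-simplices (11): ab, ac, be, ch, de, df, eh, fi, gh, gi, hi
  2-simplices (1): ghi

giving chain groups C_0 ≅ Z^9, C_1 ≅ Z^11, C_2 ≅ Z^1.

The boundary map ∂_1: C_1 → C_0 sends each edge [p,q] (with p < q) to q − p. For instance
  ∂gh = h − g.
As a 9×11 matrix over Z this has rank 8, with invariant factors (1,1,1,1,1,1,1,1).

Boundary ∂_2: C_2 → C_1 acts by ∂[p,q,r] = [q,r] − [p,r] + [p,q]. For instance
  ∂ghi = hi − gi + gh.
The 11×1 boundary matrix has rank 1 and Smith normal form diag(1).

Reading off H_k = ker ∂_k / im ∂_{k+1}:

  H_0: rank C_0 − rank ∂_1 = 9 − 8 = 1, and the invariant factors of ∂_1 are all 1, so H_0 = Z.
  H_1: rank ker ∂_1 − rank ∂_2 = (11 − 8) − 1 = 2, and the invariant factors of ∂_2 are all 1, so H_1 = Z^2.
  H_2: rank ker ∂_2 − rank ∂_3 = (1 − 1) − 0 = 0, and there is no ∂_3, so H_2 = 0.

H_0 = Z,  H_1 = Z^2,  H_2 = 0.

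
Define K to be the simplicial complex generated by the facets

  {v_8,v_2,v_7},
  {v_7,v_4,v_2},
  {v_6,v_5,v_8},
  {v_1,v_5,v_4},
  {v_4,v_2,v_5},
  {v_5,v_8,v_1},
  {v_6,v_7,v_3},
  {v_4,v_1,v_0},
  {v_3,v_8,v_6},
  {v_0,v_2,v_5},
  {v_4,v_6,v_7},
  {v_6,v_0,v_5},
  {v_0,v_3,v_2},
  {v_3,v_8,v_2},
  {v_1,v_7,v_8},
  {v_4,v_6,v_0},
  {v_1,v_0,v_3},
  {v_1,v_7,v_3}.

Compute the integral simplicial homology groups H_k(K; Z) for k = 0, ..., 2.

K has 9 vertices, 27 edges, 18 triangles.
rank ∂_0 = 0, rank ∂_1 = 8 ⇒ b_0 = 9 − 0 − 8 = 1; all invariant factors of ∂_1 are 1 so no torsion. So H_0 ≅ Z.
rank ∂_1 = 8, rank ∂_2 = 18 ⇒ b_1 = 27 − 8 − 18 = 1; ∂_2 has invariant factor(s) [2] giving torsion. So H_1 ≅ Z × Z/2.
rank ∂_2 = 18, rank ∂_3 = 0 ⇒ b_2 = 18 − 18 − 0 = 0. So H_2 ≅ 0.

H_0 = Z,  H_1 = Z × Z/2,  H_2 = 0.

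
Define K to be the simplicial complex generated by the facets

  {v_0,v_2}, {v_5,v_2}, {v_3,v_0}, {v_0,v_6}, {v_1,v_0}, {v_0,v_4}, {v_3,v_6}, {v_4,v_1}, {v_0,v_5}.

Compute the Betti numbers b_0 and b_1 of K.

Fix the vertex order v_0 < v_1 < v_2 < v_3 < v_4 < v_5 < v_6 and write every simplex with vertices in increasing order. Then dim K = 1 and the simplices of K are:

  0-simplices (7): [v_0], [v_1], [v_2], [v_3], [v_4], [v_5], [v_6]
  1-simplices (9): [v_0,v_1], [v_0,v_2], [v_0,v_3], [v_0,v_4], [v_0,v_5], [v_0,v_6], [v_1,v_4], [v_2,v_5], [v_3,v_6]

giving chain groups C_0 ≅ Z^7, C_1 ≅ Z^9.

The boundary map ∂_1: C_1 → C_0 maps an edge to its endpoints' difference, ∂[p,q] = q − p. For instance
  ∂[v_0,v_2] = [v_2] − [v_0].
The 7×9 boundary matrix has rank 6 and Smith normal form diag(1,1,1,1,1,1).

Now H_k = ker ∂_k / im ∂_{k+1}, so:

  H_0: rank C_0 − rank ∂_1 = 7 − 6 = 1, and the invariant factors of ∂_1 are all 1, so H_0 ≅ Z.
  H_1: rank ker ∂_1 − rank ∂_2 = (9 − 6) − 0 = 3, and there is no ∂_2, so H_1 ≅ Z^3.

As a check, the Euler characteristic is 7 − 9 = -2, which agrees with 1 − 3 = -2.

Hence the Betti numbers are b_0 = 1, b_1 = 3.

b_0 = 1, b_1 = 3.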